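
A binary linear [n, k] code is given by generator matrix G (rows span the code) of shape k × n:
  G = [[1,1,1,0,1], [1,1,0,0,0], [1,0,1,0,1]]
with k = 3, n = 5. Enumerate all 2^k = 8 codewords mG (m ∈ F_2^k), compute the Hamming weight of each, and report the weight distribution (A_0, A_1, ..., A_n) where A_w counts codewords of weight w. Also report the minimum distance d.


Weight distribution: A_0 = 1, A_1 = 2, A_2 = 2, A_3 = 2, A_4 = 1. Minimum distance d = 1.

Enumerate all 2^3 = 8 messages m ∈ F_2^3.
For each, compute codeword c = mG in F_2^5, then tally its weight.
  m = 000 → c = 00000, weight = 0.
  m = 100 → c = 11101, weight = 4.
  m = 010 → c = 11000, weight = 2.
  m = 110 → c = 00101, weight = 2.
  m = 001 → c = 10101, weight = 3.
  m = 101 → c = 01000, weight = 1.
  m = 011 → c = 01101, weight = 3.
  m = 111 → c = 10000, weight = 1.
Tally weights:
  weight 0: 1 codewords.
  weight 1: 2 codewords.
  weight 2: 2 codewords.
  weight 3: 2 codewords.
  weight 4: 1 codewords.
Minimum distance d = smallest w > 0 with A_w > 0 = 1.
Sanity: Σ A_w = 8 = 2^3 = 8 ✓.


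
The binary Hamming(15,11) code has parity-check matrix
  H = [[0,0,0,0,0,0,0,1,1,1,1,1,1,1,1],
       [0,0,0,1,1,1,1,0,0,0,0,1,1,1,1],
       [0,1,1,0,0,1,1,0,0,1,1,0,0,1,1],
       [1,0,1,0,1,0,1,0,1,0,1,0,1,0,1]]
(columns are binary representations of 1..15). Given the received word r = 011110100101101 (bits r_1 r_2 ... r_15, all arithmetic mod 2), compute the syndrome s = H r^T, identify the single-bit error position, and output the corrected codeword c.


s = (0, 0, 1, 1)^T, error position = 3, corrected codeword c = 010110100101101

Compute s = H r^T mod 2 one row at a time:
  s_1 = 0 + 0 + 1 + 0 + 1 + 1 + 0 + 1 = 4 ≡ 0 (mod 2).
  s_2 = 1 + 1 + 0 + 1 + 1 + 1 + 0 + 1 = 6 ≡ 0 (mod 2).
  s_3 = 1 + 1 + 0 + 1 + 1 + 0 + 0 + 1 = 5 ≡ 1 (mod 2).
  s_4 = 0 + 1 + 1 + 1 + 0 + 0 + 1 + 1 = 5 ≡ 1 (mod 2).
s = (0, 0, 1, 1)^T — this equals column 3 of H (binary 0011), so error is at position 3.
Correct: flip bit 3 of r = 011110100101101 to get c = 010110100101101.


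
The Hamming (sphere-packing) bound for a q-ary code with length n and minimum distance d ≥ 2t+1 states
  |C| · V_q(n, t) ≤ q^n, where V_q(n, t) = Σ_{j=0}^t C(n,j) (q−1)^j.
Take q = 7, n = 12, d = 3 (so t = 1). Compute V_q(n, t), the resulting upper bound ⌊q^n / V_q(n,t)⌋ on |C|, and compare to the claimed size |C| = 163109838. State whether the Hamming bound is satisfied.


V_q(n, t) = 73, q^n = 13841287201, Hamming bound = 189606673, |C| = 163109838 ≤ bound (satisfied).

Step 1: Compute V_q(n, t) = Σ_{j=0}^1 C(n, j) (q−1)^j.
  j = 0: C(12,0)·(6)^0 = 1·1 = 1.
  j = 1: C(12,1)·(6)^1 = 12·6 = 72.
  V_q(n, t) = 1 + 72 = 73.
Step 2: q^n = 7^12 = 13841287201.
Step 3: Hamming bound ⌊q^n / V_q(n,t)⌋ = ⌊13841287201/73⌋ = 189606673.
Step 4: Compare |C| = 163109838 to 189606673: satisfied.
The claimed |C| lies below the Hamming bound.


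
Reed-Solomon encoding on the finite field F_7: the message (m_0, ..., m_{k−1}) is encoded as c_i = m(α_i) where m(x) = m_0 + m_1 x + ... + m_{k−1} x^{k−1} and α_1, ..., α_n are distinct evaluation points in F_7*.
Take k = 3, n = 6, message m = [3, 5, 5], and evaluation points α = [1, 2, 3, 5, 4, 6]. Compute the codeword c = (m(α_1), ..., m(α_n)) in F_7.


c = [6, 5, 0, 6, 5, 3]

Message polynomial: m(x) = 3 + 5·x + 5·x^2 (mod 7).
For each evaluation point α_i, compute m(α_i) mod 7:
  α_1 = 1: Horner steps 5 → 3 → 6, so m(1) = 6.
  α_2 = 2: Horner steps 5 → 1 → 5, so m(2) = 5.
  α_3 = 3: Horner steps 5 → 6 → 0, so m(3) = 0.
  α_4 = 5: Horner steps 5 → 2 → 6, so m(5) = 6.
  α_5 = 4: Horner steps 5 → 4 → 5, so m(4) = 5.
  α_6 = 6: Horner steps 5 → 0 → 3, so m(6) = 3.
Codeword c = [6, 5, 0, 6, 5, 3] ∈ F_7^6.


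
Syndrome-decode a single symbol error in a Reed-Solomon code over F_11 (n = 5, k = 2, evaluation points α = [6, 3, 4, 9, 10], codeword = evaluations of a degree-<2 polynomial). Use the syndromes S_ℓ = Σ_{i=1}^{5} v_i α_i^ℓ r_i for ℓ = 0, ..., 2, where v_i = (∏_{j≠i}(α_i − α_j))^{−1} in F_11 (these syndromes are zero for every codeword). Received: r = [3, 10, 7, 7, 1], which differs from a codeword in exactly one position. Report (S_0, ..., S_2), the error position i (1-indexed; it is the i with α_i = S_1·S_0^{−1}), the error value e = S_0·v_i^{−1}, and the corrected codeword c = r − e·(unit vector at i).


S = (6, 2, 8), error at position 3, error magnitude e = 3, c = [3, 10, 4, 7, 1].

Step 1: column multipliers v_i = (∏_{j≠i}(α_i − α_j))^{−1} mod 11.
  i = 1 (α = 6): (6−3)(6−4)(6−9)(6−10) = 3·2·(−3)·(−4) = 72 ≡ 6, so v_1 = 6^{−1} = 2 (mod 11).
  i = 2 (α = 3): (3−6)(3−4)(3−9)(3−10) = (−3)·(−1)·(−6)·(−7) = 126 ≡ 5, so v_2 = 5^{−1} = 9 (mod 11).
  i = 3 (α = 4): (4−6)(4−3)(4−9)(4−10) = (−2)·1·(−5)·(−6) = −60 ≡ 6, so v_3 = 6^{−1} = 2 (mod 11).
  i = 4 (α = 9): (9−6)(9−3)(9−4)(9−10) = 3·6·5·(−1) = −90 ≡ 9, so v_4 = 9^{−1} = 5 (mod 11).
  i = 5 (α = 10): (10−6)(10−3)(10−4)(10−9) = 4·7·6·1 = 168 ≡ 3, so v_5 = 3^{−1} = 4 (mod 11).
  v = [2, 9, 2, 5, 4].
Step 2: syndromes of r = [3, 10, 7, 7, 1] (all sums mod 11).
  S_0 = Σ v_i r_i = 2·3 + 9·10 + 2·7 + 5·7 + 4·1 = 149 ≡ 6.
  S_1 = Σ v_i α_i r_i = 2·6·3 + 9·3·10 + 2·4·7 + 5·9·7 + 4·10·1 = 717 ≡ 2.
  α_i^2 mod 11 = [3, 9, 5, 4, 1].
  S_2 = Σ v_i α_i^2 r_i = 2·3·3 + 9·9·10 + 2·5·7 + 5·4·7 + 4·1·1 = 1042 ≡ 8.
  S = (6, 2, 8) ≠ 0, so r is not a codeword (an error is present).
Step 3: locate the error. For a single error e at position i, S_ℓ = v_i·e·α_i^ℓ, so α_err = S_1/S_0.
  S_0^{−1} = 6^{−1} = 2 (mod 11), so α_err = 2·2 = 4 ≡ 4 = α_3. Error position i = 3.
  Consistency check: S_2/S_1 = 8·6 = 48 ≡ 4 = α_err ✓ (single-error assumption holds).
Step 4: error magnitude e = S_0/v_3 = S_0·∏_{j≠3}(α_3 − α_j) = 6·6 = 36 ≡ 3 (mod 11).
Step 5: correct position 3: c_3 = r_3 − e = 7 − 3 ≡ 4 (mod 11). Hence c = [3, 10, 4, 7, 1].
  Check: interpolating c through the α_i gives m(x) = 6 + 5·x (degree < 2) with m(α_i) = c_i for every i, so c is indeed a codeword.


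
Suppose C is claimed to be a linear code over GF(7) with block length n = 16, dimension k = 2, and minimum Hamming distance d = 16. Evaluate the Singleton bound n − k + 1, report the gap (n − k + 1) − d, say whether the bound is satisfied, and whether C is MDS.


Singleton RHS = n − k + 1 = 15, slack = -1, bound violated (no such code; not MDS).

Singleton bound: d ≤ n − k + 1.
Here n = 16, k = 2, so n − k + 1 = 15.
Given d = 16, check d ≤ 15: NO.
Slack = (n − k + 1) − d = -1.
The slack is negative: d = 16 exceeds n − k + 1 = 15 by 1, so the Singleton bound is violated and no linear [16, 2, 16]_7 code can exist. In particular it is not MDS (MDS requires d = n − k + 1 exactly).
Description: the claimed parameters are [16, 2, 16]_7; such a code would be impossible (violates the Singleton bound).


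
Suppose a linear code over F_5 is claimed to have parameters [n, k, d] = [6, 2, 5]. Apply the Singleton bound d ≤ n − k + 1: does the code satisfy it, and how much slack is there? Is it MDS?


Singleton RHS = n − k + 1 = 5, slack = 0, bound satisfied, MDS.

Singleton bound: d ≤ n − k + 1.
Here n = 6, k = 2, so n − k + 1 = 5.
Given d = 5, check d ≤ 5: YES.
Slack = (n − k + 1) − d = 0.
The code is MDS (slack = 0).
Description: the claimed parameters are [6, 2, 5]_5; such a code would be MDS (meets Singleton bound).


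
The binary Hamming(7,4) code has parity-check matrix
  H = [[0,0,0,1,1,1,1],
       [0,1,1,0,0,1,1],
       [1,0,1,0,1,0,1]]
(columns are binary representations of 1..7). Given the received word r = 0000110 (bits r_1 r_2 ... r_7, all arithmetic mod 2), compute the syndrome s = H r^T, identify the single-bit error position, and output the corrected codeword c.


s = (0, 1, 1)^T, error position = 3, corrected codeword c = 0010110

Compute s = H r^T mod 2 one row at a time:
  s_1 = 0 + 1 + 1 + 0 = 2 ≡ 0 (mod 2).
  s_2 = 0 + 0 + 1 + 0 = 1 ≡ 1 (mod 2).
  s_3 = 0 + 0 + 1 + 0 = 1 ≡ 1 (mod 2).
s = (0, 1, 1)^T — this equals column 3 of H (binary 011), so error is at position 3.
Correct: flip bit 3 of r = 0000110 to get c = 0010110.


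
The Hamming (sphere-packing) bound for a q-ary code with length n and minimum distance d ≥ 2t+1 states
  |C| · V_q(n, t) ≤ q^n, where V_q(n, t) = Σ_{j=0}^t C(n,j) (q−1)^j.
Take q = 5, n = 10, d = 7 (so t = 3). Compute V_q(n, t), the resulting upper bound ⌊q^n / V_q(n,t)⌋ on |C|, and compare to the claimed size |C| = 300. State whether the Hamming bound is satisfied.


V_q(n, t) = 8441, q^n = 9765625, Hamming bound = 1156, |C| = 300 ≤ bound (satisfied).

Step 1: Compute V_q(n, t) = Σ_{j=0}^3 C(n, j) (q−1)^j.
  j = 0: C(10,0)·(4)^0 = 1·1 = 1.
  j = 1: C(10,1)·(4)^1 = 10·4 = 40.
  j = 2: C(10,2)·(4)^2 = 45·16 = 720.
  j = 3: C(10,3)·(4)^3 = 120·64 = 7680.
  V_q(n, t) = 1 + 40 + 720 + 7680 = 8441.
Step 2: q^n = 5^10 = 9765625.
Step 3: Hamming bound ⌊q^n / V_q(n,t)⌋ = ⌊9765625/8441⌋ = 1156.
Step 4: Compare |C| = 300 to 1156: satisfied.
The claimed |C| lies below the Hamming bound.


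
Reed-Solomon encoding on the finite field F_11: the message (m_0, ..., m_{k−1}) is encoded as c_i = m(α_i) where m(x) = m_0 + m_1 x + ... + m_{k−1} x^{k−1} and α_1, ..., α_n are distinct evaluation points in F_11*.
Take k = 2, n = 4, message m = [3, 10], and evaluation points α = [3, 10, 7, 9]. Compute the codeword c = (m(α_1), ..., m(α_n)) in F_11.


c = [0, 4, 7, 5]

Message polynomial: m(x) = 3 + 10·x (mod 11).
For each evaluation point α_i, compute m(α_i) mod 11:
  α_1 = 3: Horner steps 10 → 0, so m(3) = 0.
  α_2 = 10: Horner steps 10 → 4, so m(10) = 4.
  α_3 = 7: Horner steps 10 → 7, so m(7) = 7.
  α_4 = 9: Horner steps 10 → 5, so m(9) = 5.
Codeword c = [0, 4, 7, 5] ∈ F_11^4.


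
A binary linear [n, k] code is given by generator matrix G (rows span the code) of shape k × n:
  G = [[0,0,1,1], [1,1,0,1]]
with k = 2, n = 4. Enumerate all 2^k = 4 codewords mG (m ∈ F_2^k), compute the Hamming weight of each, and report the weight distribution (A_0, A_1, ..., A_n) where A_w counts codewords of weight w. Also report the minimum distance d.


Weight distribution: A_0 = 1, A_2 = 1, A_3 = 2. Minimum distance d = 2.

Enumerate all 2^2 = 4 messages m ∈ F_2^2.
For each, compute codeword c = mG in F_2^4, then tally its weight.
  m = 00 → c = 0000, weight = 0.
  m = 10 → c = 0011, weight = 2.
  m = 01 → c = 1101, weight = 3.
  m = 11 → c = 1110, weight = 3.
Tally weights:
  weight 0: 1 codewords.
  weight 2: 1 codewords.
  weight 3: 2 codewords.
Minimum distance d = smallest w > 0 with A_w > 0 = 2.
Sanity: Σ A_w = 4 = 2^2 = 4 ✓.


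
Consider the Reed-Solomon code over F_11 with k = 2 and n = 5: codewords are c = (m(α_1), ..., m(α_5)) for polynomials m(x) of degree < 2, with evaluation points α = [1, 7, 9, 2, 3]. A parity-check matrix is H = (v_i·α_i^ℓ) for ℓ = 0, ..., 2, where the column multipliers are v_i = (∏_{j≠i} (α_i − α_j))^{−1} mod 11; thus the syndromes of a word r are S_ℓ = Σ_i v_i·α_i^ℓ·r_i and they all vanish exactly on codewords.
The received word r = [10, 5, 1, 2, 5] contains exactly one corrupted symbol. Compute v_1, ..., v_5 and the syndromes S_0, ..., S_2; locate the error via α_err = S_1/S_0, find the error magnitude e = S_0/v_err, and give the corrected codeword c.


S = (5, 2, 3), error at position 2, error magnitude e = 10, c = [10, 6, 1, 2, 5].

Step 1: column multipliers v_i = (∏_{j≠i}(α_i − α_j))^{−1} mod 11.
  i = 1 (α = 1): (1−7)(1−9)(1−2)(1−3) = (−6)·(−8)·(−1)·(−2) = 96 ≡ 8, so v_1 = 8^{−1} = 7 (mod 11).
  i = 2 (α = 7): (7−1)(7−9)(7−2)(7−3) = 6·(−2)·5·4 = −240 ≡ 2, so v_2 = 2^{−1} = 6 (mod 11).
  i = 3 (α = 9): (9−1)(9−7)(9−2)(9−3) = 8·2·7·6 = 672 ≡ 1, so v_3 = 1^{−1} = 1 (mod 11).
  i = 4 (α = 2): (2−1)(2−7)(2−9)(2−3) = 1·(−5)·(−7)·(−1) = −35 ≡ 9, so v_4 = 9^{−1} = 5 (mod 11).
  i = 5 (α = 3): (3−1)(3−7)(3−9)(3−2) = 2·(−4)·(−6)·1 = 48 ≡ 4, so v_5 = 4^{−1} = 3 (mod 11).
  v = [7, 6, 1, 5, 3].
Step 2: syndromes of r = [10, 5, 1, 2, 5] (all sums mod 11).
  S_0 = Σ v_i r_i = 7·10 + 6·5 + 1·1 + 5·2 + 3·5 = 126 ≡ 5.
  S_1 = Σ v_i α_i r_i = 7·1·10 + 6·7·5 + 1·9·1 + 5·2·2 + 3·3·5 = 354 ≡ 2.
  α_i^2 mod 11 = [1, 5, 4, 4, 9].
  S_2 = Σ v_i α_i^2 r_i = 7·1·10 + 6·5·5 + 1·4·1 + 5·4·2 + 3·9·5 = 399 ≡ 3.
  S = (5, 2, 3) ≠ 0, so r is not a codeword (an error is present).
Step 3: locate the error. For a single error e at position i, S_ℓ = v_i·e·α_i^ℓ, so α_err = S_1/S_0.
  S_0^{−1} = 5^{−1} = 9 (mod 11), so α_err = 2·9 = 18 ≡ 7 = α_2. Error position i = 2.
  Consistency check: S_2/S_1 = 3·6 = 18 ≡ 7 = α_err ✓ (single-error assumption holds).
Step 4: error magnitude e = S_0/v_2 = S_0·∏_{j≠2}(α_2 − α_j) = 5·2 = 10 ≡ 10 (mod 11).
Step 5: correct position 2: c_2 = r_2 − e = 5 − 10 ≡ 6 (mod 11). Hence c = [10, 6, 1, 2, 5].
  Check: interpolating c through the α_i gives m(x) = 7 + 3·x (degree < 2) with m(α_i) = c_i for every i, so c is indeed a codeword.


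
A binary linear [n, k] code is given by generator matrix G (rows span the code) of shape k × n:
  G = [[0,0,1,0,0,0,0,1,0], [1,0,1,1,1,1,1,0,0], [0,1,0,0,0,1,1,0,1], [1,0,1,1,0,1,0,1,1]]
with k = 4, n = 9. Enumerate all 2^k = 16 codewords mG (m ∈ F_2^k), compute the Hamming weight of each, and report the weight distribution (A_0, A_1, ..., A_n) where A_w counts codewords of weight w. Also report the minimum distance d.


Weight distribution: A_0 = 1, A_2 = 1, A_4 = 7, A_6 = 7. Minimum distance d = 2.

Enumerate all 2^4 = 16 messages m ∈ F_2^4.
For each, compute codeword c = mG in F_2^9, then tally its weight.
  m = 0000 → c = 000000000, weight = 0.
  m = 1000 → c = 001000010, weight = 2.
  m = 0100 → c = 101111100, weight = 6.
  m = 1100 → c = 100111110, weight = 6.
  m = 0010 → c = 010001101, weight = 4.
  m = 1010 → c = 011001111, weight = 6.
  m = 0110 → c = 111110001, weight = 6.
  m = 1110 → c = 110110011, weight = 6.
  m = 0001 → c = 101101011, weight = 6.
  m = 1001 → c = 100101001, weight = 4.
  m = 0101 → c = 000010111, weight = 4.
  m = 1101 → c = 001010101, weight = 4.
  m = 0011 → c = 111100110, weight = 6.
  m = 1011 → c = 110100100, weight = 4.
  m = 0111 → c = 010011010, weight = 4.
  m = 1111 → c = 011011000, weight = 4.
Tally weights:
  weight 0: 1 codewords.
  weight 2: 1 codewords.
  weight 4: 7 codewords.
  weight 6: 7 codewords.
Minimum distance d = smallest w > 0 with A_w > 0 = 2.
Sanity: Σ A_w = 16 = 2^4 = 16 ✓.


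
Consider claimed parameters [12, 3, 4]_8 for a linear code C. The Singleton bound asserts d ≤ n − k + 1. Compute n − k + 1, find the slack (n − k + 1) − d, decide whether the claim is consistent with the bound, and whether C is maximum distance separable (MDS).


Singleton RHS = n − k + 1 = 10, slack = 6, bound satisfied, not MDS.

Singleton bound: d ≤ n − k + 1.
Here n = 12, k = 3, so n − k + 1 = 10.
Given d = 4, check d ≤ 10: YES.
Slack = (n − k + 1) − d = 6.
The code is NOT MDS (slack = 6 > 0).
Description: the claimed parameters are [12, 3, 4]_8; such a code would be non-MDS.


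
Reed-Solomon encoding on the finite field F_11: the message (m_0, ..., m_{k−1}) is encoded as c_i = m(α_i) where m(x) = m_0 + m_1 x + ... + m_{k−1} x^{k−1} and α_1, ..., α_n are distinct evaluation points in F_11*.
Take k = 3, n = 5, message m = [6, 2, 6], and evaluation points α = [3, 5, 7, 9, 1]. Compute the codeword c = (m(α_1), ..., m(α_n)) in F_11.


c = [0, 1, 6, 4, 3]

Message polynomial: m(x) = 6 + 2·x + 6·x^2 (mod 11).
For each evaluation point α_i, compute m(α_i) mod 11:
  α_1 = 3: Horner steps 6 → 9 → 0, so m(3) = 0.
  α_2 = 5: Horner steps 6 → 10 → 1, so m(5) = 1.
  α_3 = 7: Horner steps 6 → 0 → 6, so m(7) = 6.
  α_4 = 9: Horner steps 6 → 1 → 4, so m(9) = 4.
  α_5 = 1: Horner steps 6 → 8 → 3, so m(1) = 3.
Codeword c = [0, 1, 6, 4, 3] ∈ F_11^5.


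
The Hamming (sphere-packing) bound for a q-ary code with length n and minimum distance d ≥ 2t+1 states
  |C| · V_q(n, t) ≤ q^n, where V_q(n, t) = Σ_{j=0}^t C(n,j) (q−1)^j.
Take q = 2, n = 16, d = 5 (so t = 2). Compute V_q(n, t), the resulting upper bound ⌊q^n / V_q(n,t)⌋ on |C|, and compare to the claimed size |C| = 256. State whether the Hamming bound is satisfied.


V_q(n, t) = 137, q^n = 65536, Hamming bound = 478, |C| = 256 ≤ bound (satisfied).

Step 1: Compute V_q(n, t) = Σ_{j=0}^2 C(n, j) (q−1)^j.
  j = 0: C(16,0)·(1)^0 = 1·1 = 1.
  j = 1: C(16,1)·(1)^1 = 16·1 = 16.
  j = 2: C(16,2)·(1)^2 = 120·1 = 120.
  V_q(n, t) = 1 + 16 + 120 = 137.
Step 2: q^n = 2^16 = 65536.
Step 3: Hamming bound ⌊q^n / V_q(n,t)⌋ = ⌊65536/137⌋ = 478.
Step 4: Compare |C| = 256 to 478: satisfied.
The claimed |C| lies below the Hamming bound.


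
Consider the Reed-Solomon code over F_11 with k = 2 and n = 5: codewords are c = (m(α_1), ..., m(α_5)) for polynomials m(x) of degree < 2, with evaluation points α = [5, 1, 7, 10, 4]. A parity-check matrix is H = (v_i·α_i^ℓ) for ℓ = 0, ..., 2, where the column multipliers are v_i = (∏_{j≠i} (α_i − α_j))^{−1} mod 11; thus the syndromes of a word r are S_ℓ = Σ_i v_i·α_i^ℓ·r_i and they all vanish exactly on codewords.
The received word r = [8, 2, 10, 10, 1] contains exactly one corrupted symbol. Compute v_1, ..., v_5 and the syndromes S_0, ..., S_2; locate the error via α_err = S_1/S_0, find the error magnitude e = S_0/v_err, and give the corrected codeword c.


S = (5, 2, 3), error at position 3, error magnitude e = 10, c = [8, 2, 0, 10, 1].

Step 1: column multipliers v_i = (∏_{j≠i}(α_i − α_j))^{−1} mod 11.
  i = 1 (α = 5): (5−1)(5−7)(5−10)(5−4) = 4·(−2)·(−5)·1 = 40 ≡ 7, so v_1 = 7^{−1} = 8 (mod 11).
  i = 2 (α = 1): (1−5)(1−7)(1−10)(1−4) = (−4)·(−6)·(−9)·(−3) = 648 ≡ 10, so v_2 = 10^{−1} = 10 (mod 11).
  i = 3 (α = 7): (7−5)(7−1)(7−10)(7−4) = 2·6·(−3)·3 = −108 ≡ 2, so v_3 = 2^{−1} = 6 (mod 11).
  i = 4 (α = 10): (10−5)(10−1)(10−7)(10−4) = 5·9·3·6 = 810 ≡ 7, so v_4 = 7^{−1} = 8 (mod 11).
  i = 5 (α = 4): (4−5)(4−1)(4−7)(4−10) = (−1)·3·(−3)·(−6) = −54 ≡ 1, so v_5 = 1^{−1} = 1 (mod 11).
  v = [8, 10, 6, 8, 1].
Step 2: syndromes of r = [8, 2, 10, 10, 1] (all sums mod 11).
  S_0 = Σ v_i r_i = 8·8 + 10·2 + 6·10 + 8·10 + 1·1 = 225 ≡ 5.
  S_1 = Σ v_i α_i r_i = 8·5·8 + 10·1·2 + 6·7·10 + 8·10·10 + 1·4·1 = 1564 ≡ 2.
  α_i^2 mod 11 = [3, 1, 5, 1, 5].
  S_2 = Σ v_i α_i^2 r_i = 8·3·8 + 10·1·2 + 6·5·10 + 8·1·10 + 1·5·1 = 597 ≡ 3.
  S = (5, 2, 3) ≠ 0, so r is not a codeword (an error is present).
Step 3: locate the error. For a single error e at position i, S_ℓ = v_i·e·α_i^ℓ, so α_err = S_1/S_0.
  S_0^{−1} = 5^{−1} = 9 (mod 11), so α_err = 2·9 = 18 ≡ 7 = α_3. Error position i = 3.
  Consistency check: S_2/S_1 = 3·6 = 18 ≡ 7 = α_err ✓ (single-error assumption holds).
Step 4: error magnitude e = S_0/v_3 = S_0·∏_{j≠3}(α_3 − α_j) = 5·2 = 10 ≡ 10 (mod 11).
Step 5: correct position 3: c_3 = r_3 − e = 10 − 10 ≡ 0 (mod 11). Hence c = [8, 2, 0, 10, 1].
  Check: interpolating c through the α_i gives m(x) = 6 + 7·x (degree < 2) with m(α_i) = c_i for every i, so c is indeed a codeword.


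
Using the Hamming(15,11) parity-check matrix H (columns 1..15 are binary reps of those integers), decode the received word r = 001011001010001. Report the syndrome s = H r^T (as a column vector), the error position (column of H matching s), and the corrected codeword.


s = (1, 1, 0, 1)^T, error position = 13, corrected codeword c = 001011001010101

Compute s = H r^T mod 2 one row at a time:
  s_1 = 0 + 1 + 0 + 1 + 0 + 0 + 0 + 1 = 3 ≡ 1 (mod 2).
  s_2 = 0 + 1 + 1 + 0 + 0 + 0 + 0 + 1 = 3 ≡ 1 (mod 2).
  s_3 = 0 + 1 + 1 + 0 + 0 + 1 + 0 + 1 = 4 ≡ 0 (mod 2).
  s_4 = 0 + 1 + 1 + 0 + 1 + 1 + 0 + 1 = 5 ≡ 1 (mod 2).
s = (1, 1, 0, 1)^T — this equals column 13 of H (binary 1101), so error is at position 13.
Correct: flip bit 13 of r = 001011001010001 to get c = 001011001010101.


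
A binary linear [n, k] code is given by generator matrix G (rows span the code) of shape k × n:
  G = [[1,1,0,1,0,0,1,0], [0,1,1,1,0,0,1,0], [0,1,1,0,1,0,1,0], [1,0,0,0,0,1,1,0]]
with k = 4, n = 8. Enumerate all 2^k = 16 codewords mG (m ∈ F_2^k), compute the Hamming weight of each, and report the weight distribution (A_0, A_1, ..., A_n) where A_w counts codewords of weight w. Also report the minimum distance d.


Weight distribution: A_0 = 1, A_2 = 2, A_3 = 4, A_4 = 5, A_5 = 4. Minimum distance d = 2.

Enumerate all 2^4 = 16 messages m ∈ F_2^4.
For each, compute codeword c = mG in F_2^8, then tally its weight.
  m = 0000 → c = 00000000, weight = 0.
  m = 1000 → c = 11010010, weight = 4.
  m = 0100 → c = 01110010, weight = 4.
  m = 1100 → c = 10100000, weight = 2.
  m = 0010 → c = 01101010, weight = 4.
  m = 1010 → c = 10111000, weight = 4.
  m = 0110 → c = 00011000, weight = 2.
  m = 1110 → c = 11001010, weight = 4.
  m = 0001 → c = 10000110, weight = 3.
  m = 1001 → c = 01010100, weight = 3.
  m = 0101 → c = 11110100, weight = 5.
  m = 1101 → c = 00100110, weight = 3.
  m = 0011 → c = 11101100, weight = 5.
  m = 1011 → c = 00111110, weight = 5.
  m = 0111 → c = 10011110, weight = 5.
  m = 1111 → c = 01001100, weight = 3.
Tally weights:
  weight 0: 1 codewords.
  weight 2: 2 codewords.
  weight 3: 4 codewords.
  weight 4: 5 codewords.
  weight 5: 4 codewords.
Minimum distance d = smallest w > 0 with A_w > 0 = 2.
Sanity: Σ A_w = 16 = 2^4 = 16 ✓.


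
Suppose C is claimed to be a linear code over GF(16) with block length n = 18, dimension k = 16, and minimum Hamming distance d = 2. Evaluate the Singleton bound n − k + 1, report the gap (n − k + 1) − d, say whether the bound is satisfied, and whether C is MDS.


Singleton RHS = n − k + 1 = 3, slack = 1, bound satisfied, not MDS.

Singleton bound: d ≤ n − k + 1.
Here n = 18, k = 16, so n − k + 1 = 3.
Given d = 2, check d ≤ 3: YES.
Slack = (n − k + 1) − d = 1.
The code is NOT MDS (slack = 1 > 0).
Description: the claimed parameters are [18, 16, 2]_16; such a code would be non-MDS.


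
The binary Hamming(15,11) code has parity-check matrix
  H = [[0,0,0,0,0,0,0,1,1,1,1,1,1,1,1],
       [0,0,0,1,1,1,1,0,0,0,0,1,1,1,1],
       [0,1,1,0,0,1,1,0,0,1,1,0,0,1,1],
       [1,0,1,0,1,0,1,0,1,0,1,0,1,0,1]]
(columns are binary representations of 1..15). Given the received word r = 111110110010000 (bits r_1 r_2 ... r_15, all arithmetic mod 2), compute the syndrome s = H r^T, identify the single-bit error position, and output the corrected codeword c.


s = (0, 1, 0, 1)^T, error position = 5, corrected codeword c = 111100110010000

Compute s = H r^T mod 2 one row at a time:
  s_1 = 1 + 0 + 0 + 1 + 0 + 0 + 0 + 0 = 2 ≡ 0 (mod 2).
  s_2 = 1 + 1 + 0 + 1 + 0 + 0 + 0 + 0 = 3 ≡ 1 (mod 2).
  s_3 = 1 + 1 + 0 + 1 + 0 + 1 + 0 + 0 = 4 ≡ 0 (mod 2).
  s_4 = 1 + 1 + 1 + 1 + 0 + 1 + 0 + 0 = 5 ≡ 1 (mod 2).
s = (0, 1, 0, 1)^T — this equals column 5 of H (binary 0101), so error is at position 5.
Correct: flip bit 5 of r = 111110110010000 to get c = 111100110010000.


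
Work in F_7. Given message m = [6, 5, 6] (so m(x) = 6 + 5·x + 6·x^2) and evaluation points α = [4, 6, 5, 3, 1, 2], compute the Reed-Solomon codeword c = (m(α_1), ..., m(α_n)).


c = [3, 0, 6, 5, 3, 5]

Message polynomial: m(x) = 6 + 5·x + 6·x^2 (mod 7).
For each evaluation point α_i, compute m(α_i) mod 7:
  α_1 = 4: Horner steps 6 → 1 → 3, so m(4) = 3.
  α_2 = 6: Horner steps 6 → 6 → 0, so m(6) = 0.
  α_3 = 5: Horner steps 6 → 0 → 6, so m(5) = 6.
  α_4 = 3: Horner steps 6 → 2 → 5, so m(3) = 5.
  α_5 = 1: Horner steps 6 → 4 → 3, so m(1) = 3.
  α_6 = 2: Horner steps 6 → 3 → 5, so m(2) = 5.
Codeword c = [3, 0, 6, 5, 3, 5] ∈ F_7^6.


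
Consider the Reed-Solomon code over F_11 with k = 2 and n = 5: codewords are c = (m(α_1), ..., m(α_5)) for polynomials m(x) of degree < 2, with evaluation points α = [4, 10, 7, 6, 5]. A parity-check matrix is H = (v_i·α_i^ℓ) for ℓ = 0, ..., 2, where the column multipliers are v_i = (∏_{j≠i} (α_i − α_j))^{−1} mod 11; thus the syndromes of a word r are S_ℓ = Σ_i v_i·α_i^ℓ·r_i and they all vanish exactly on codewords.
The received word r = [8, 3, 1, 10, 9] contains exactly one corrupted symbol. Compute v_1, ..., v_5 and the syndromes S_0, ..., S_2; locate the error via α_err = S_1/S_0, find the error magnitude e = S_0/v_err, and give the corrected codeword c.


S = (3, 10, 4), error at position 3, error magnitude e = 1, c = [8, 3, 0, 10, 9].

Step 1: column multipliers v_i = (∏_{j≠i}(α_i − α_j))^{−1} mod 11.
  i = 1 (α = 4): (4−10)(4−7)(4−6)(4−5) = (−6)·(−3)·(−2)·(−1) = 36 ≡ 3, so v_1 = 3^{−1} = 4 (mod 11).
  i = 2 (α = 10): (10−4)(10−7)(10−6)(10−5) = 6·3·4·5 = 360 ≡ 8, so v_2 = 8^{−1} = 7 (mod 11).
  i = 3 (α = 7): (7−4)(7−10)(7−6)(7−5) = 3·(−3)·1·2 = −18 ≡ 4, so v_3 = 4^{−1} = 3 (mod 11).
  i = 4 (α = 6): (6−4)(6−10)(6−7)(6−5) = 2·(−4)·(−1)·1 = 8 ≡ 8, so v_4 = 8^{−1} = 7 (mod 11).
  i = 5 (α = 5): (5−4)(5−10)(5−7)(5−6) = 1·(−5)·(−2)·(−1) = −10 ≡ 1, so v_5 = 1^{−1} = 1 (mod 11).
  v = [4, 7, 3, 7, 1].
Step 2: syndromes of r = [8, 3, 1, 10, 9] (all sums mod 11).
  S_0 = Σ v_i r_i = 4·8 + 7·3 + 3·1 + 7·10 + 1·9 = 135 ≡ 3.
  S_1 = Σ v_i α_i r_i = 4·4·8 + 7·10·3 + 3·7·1 + 7·6·10 + 1·5·9 = 824 ≡ 10.
  α_i^2 mod 11 = [5, 1, 5, 3, 3].
  S_2 = Σ v_i α_i^2 r_i = 4·5·8 + 7·1·3 + 3·5·1 + 7·3·10 + 1·3·9 = 433 ≡ 4.
  S = (3, 10, 4) ≠ 0, so r is not a codeword (an error is present).
Step 3: locate the error. For a single error e at position i, S_ℓ = v_i·e·α_i^ℓ, so α_err = S_1/S_0.
  S_0^{−1} = 3^{−1} = 4 (mod 11), so α_err = 10·4 = 40 ≡ 7 = α_3. Error position i = 3.
  Consistency check: S_2/S_1 = 4·10 = 40 ≡ 7 = α_err ✓ (single-error assumption holds).
Step 4: error magnitude e = S_0/v_3 = S_0·∏_{j≠3}(α_3 − α_j) = 3·4 = 12 ≡ 1 (mod 11).
Step 5: correct position 3: c_3 = r_3 − e = 1 − 1 ≡ 0 (mod 11). Hence c = [8, 3, 0, 10, 9].
  Check: interpolating c through the α_i gives m(x) = 4 + 1·x (degree < 2) with m(α_i) = c_i for every i, so c is indeed a codeword.


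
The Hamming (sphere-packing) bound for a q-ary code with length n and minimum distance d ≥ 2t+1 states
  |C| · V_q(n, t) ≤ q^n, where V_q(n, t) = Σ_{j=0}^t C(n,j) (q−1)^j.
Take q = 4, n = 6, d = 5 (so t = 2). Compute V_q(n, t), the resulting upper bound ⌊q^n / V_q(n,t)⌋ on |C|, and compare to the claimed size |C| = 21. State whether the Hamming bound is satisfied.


V_q(n, t) = 154, q^n = 4096, Hamming bound = 26, |C| = 21 ≤ bound (satisfied).

Step 1: Compute V_q(n, t) = Σ_{j=0}^2 C(n, j) (q−1)^j.
  j = 0: C(6,0)·(3)^0 = 1·1 = 1.
  j = 1: C(6,1)·(3)^1 = 6·3 = 18.
  j = 2: C(6,2)·(3)^2 = 15·9 = 135.
  V_q(n, t) = 1 + 18 + 135 = 154.
Step 2: q^n = 4^6 = 4096.
Step 3: Hamming bound ⌊q^n / V_q(n,t)⌋ = ⌊4096/154⌋ = 26.
Step 4: Compare |C| = 21 to 26: satisfied.
The claimed |C| lies below the Hamming bound.


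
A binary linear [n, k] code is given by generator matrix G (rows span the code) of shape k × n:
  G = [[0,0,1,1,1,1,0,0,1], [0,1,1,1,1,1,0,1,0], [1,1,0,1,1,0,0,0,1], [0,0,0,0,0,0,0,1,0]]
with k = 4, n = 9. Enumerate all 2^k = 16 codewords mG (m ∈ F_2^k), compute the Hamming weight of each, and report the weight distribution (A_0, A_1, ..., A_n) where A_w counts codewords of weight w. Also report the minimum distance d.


Weight distribution: A_0 = 1, A_1 = 1, A_2 = 1, A_3 = 2, A_4 = 3, A_5 = 5, A_6 = 3. Minimum distance d = 1.

Enumerate all 2^4 = 16 messages m ∈ F_2^4.
For each, compute codeword c = mG in F_2^9, then tally its weight.
  m = 0000 → c = 000000000, weight = 0.
  m = 1000 → c = 001111001, weight = 5.
  m = 0100 → c = 011111010, weight = 6.
  m = 1100 → c = 010000011, weight = 3.
  m = 0010 → c = 110110001, weight = 5.
  m = 1010 → c = 111001000, weight = 4.
  m = 0110 → c = 101001011, weight = 5.
  m = 1110 → c = 100110010, weight = 4.
  m = 0001 → c = 000000010, weight = 1.
  m = 1001 → c = 001111011, weight = 6.
  m = 0101 → c = 011111000, weight = 5.
  m = 1101 → c = 010000001, weight = 2.
  m = 0011 → c = 110110011, weight = 6.
  m = 1011 → c = 111001010, weight = 5.
  m = 0111 → c = 101001001, weight = 4.
  m = 1111 → c = 100110000, weight = 3.
Tally weights:
  weight 0: 1 codewords.
  weight 1: 1 codewords.
  weight 2: 1 codewords.
  weight 3: 2 codewords.
  weight 4: 3 codewords.
  weight 5: 5 codewords.
  weight 6: 3 codewords.
Minimum distance d = smallest w > 0 with A_w > 0 = 1.
Sanity: Σ A_w = 16 = 2^4 = 16 ✓.


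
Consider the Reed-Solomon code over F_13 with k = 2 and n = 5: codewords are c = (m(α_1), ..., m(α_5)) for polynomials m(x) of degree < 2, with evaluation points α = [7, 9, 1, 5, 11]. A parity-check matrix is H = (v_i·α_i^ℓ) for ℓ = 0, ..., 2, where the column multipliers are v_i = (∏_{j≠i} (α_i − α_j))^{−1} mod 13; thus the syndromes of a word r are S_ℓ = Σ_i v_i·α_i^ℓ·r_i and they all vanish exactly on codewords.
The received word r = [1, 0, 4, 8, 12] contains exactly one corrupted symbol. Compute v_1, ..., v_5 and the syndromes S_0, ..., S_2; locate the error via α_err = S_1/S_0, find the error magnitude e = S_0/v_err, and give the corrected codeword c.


S = (2, 10, 11), error at position 4, error magnitude e = 6, c = [1, 0, 4, 2, 12].

Step 1: column multipliers v_i = (∏_{j≠i}(α_i − α_j))^{−1} mod 13.
  i = 1 (α = 7): (7−9)(7−1)(7−5)(7−11) = (−2)·6·2·(−4) = 96 ≡ 5, so v_1 = 5^{−1} = 8 (mod 13).
  i = 2 (α = 9): (9−7)(9−1)(9−5)(9−11) = 2·8·4·(−2) = −128 ≡ 2, so v_2 = 2^{−1} = 7 (mod 13).
  i = 3 (α = 1): (1−7)(1−9)(1−5)(1−11) = (−6)·(−8)·(−4)·(−10) = 1920 ≡ 9, so v_3 = 9^{−1} = 3 (mod 13).
  i = 4 (α = 5): (5−7)(5−9)(5−1)(5−11) = (−2)·(−4)·4·(−6) = −192 ≡ 3, so v_4 = 3^{−1} = 9 (mod 13).
  i = 5 (α = 11): (11−7)(11−9)(11−1)(11−5) = 4·2·10·6 = 480 ≡ 12, so v_5 = 12^{−1} = 12 (mod 13).
  v = [8, 7, 3, 9, 12].
Step 2: syndromes of r = [1, 0, 4, 8, 12] (all sums mod 13).
  S_0 = Σ v_i r_i = 8·1 + 7·0 + 3·4 + 9·8 + 12·12 = 236 ≡ 2.
  S_1 = Σ v_i α_i r_i = 8·7·1 + 7·9·0 + 3·1·4 + 9·5·8 + 12·11·12 = 2012 ≡ 10.
  α_i^2 mod 13 = [10, 3, 1, 12, 4].
  S_2 = Σ v_i α_i^2 r_i = 8·10·1 + 7·3·0 + 3·1·4 + 9·12·8 + 12·4·12 = 1532 ≡ 11.
  S = (2, 10, 11) ≠ 0, so r is not a codeword (an error is present).
Step 3: locate the error. For a single error e at position i, S_ℓ = v_i·e·α_i^ℓ, so α_err = S_1/S_0.
  S_0^{−1} = 2^{−1} = 7 (mod 13), so α_err = 10·7 = 70 ≡ 5 = α_4. Error position i = 4.
  Consistency check: S_2/S_1 = 11·4 = 44 ≡ 5 = α_err ✓ (single-error assumption holds).
Step 4: error magnitude e = S_0/v_4 = S_0·∏_{j≠4}(α_4 − α_j) = 2·3 = 6 ≡ 6 (mod 13).
Step 5: correct position 4: c_4 = r_4 − e = 8 − 6 ≡ 2 (mod 13). Hence c = [1, 0, 4, 2, 12].
  Check: interpolating c through the α_i gives m(x) = 11 + 6·x (degree < 2) with m(α_i) = c_i for every i, so c is indeed a codeword.


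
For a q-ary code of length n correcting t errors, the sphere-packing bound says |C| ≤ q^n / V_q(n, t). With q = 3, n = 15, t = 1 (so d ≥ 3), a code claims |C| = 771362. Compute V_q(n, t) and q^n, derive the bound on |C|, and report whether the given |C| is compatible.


V_q(n, t) = 31, q^n = 14348907, Hamming bound = 462867, |C| = 771362 > bound (violated).

Step 1: Compute V_q(n, t) = Σ_{j=0}^1 C(n, j) (q−1)^j.
  j = 0: C(15,0)·(2)^0 = 1·1 = 1.
  j = 1: C(15,1)·(2)^1 = 15·2 = 30.
  V_q(n, t) = 1 + 30 = 31.
Step 2: q^n = 3^15 = 14348907.
Step 3: Hamming bound ⌊q^n / V_q(n,t)⌋ = ⌊14348907/31⌋ = 462867.
Step 4: Compare |C| = 771362 to 462867: violated.
The claimed |C| lies above the Hamming bound, so no 3-ary code of length 15 with d ≥ 3 can have 771362 codewords.


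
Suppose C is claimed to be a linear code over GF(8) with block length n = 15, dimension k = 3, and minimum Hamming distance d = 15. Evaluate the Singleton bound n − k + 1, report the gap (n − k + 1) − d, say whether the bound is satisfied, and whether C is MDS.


Singleton RHS = n − k + 1 = 13, slack = -2, bound violated (no such code; not MDS).

Singleton bound: d ≤ n − k + 1.
Here n = 15, k = 3, so n − k + 1 = 13.
Given d = 15, check d ≤ 13: NO.
Slack = (n − k + 1) − d = -2.
The slack is negative: d = 15 exceeds n − k + 1 = 13 by 2, so the Singleton bound is violated and no linear [15, 3, 15]_8 code can exist. In particular it is not MDS (MDS requires d = n − k + 1 exactly).
Description: the claimed parameters are [15, 3, 15]_8; such a code would be impossible (violates the Singleton bound).


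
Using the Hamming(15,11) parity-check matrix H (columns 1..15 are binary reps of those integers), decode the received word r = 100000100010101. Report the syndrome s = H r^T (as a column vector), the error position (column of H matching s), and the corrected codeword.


s = (1, 1, 1, 1)^T, error position = 15, corrected codeword c = 100000100010100

Compute s = H r^T mod 2 one row at a time:
  s_1 = 0 + 0 + 0 + 1 + 0 + 1 + 0 + 1 = 3 ≡ 1 (mod 2).
  s_2 = 0 + 0 + 0 + 1 + 0 + 1 + 0 + 1 = 3 ≡ 1 (mod 2).
  s_3 = 0 + 0 + 0 + 1 + 0 + 1 + 0 + 1 = 3 ≡ 1 (mod 2).
  s_4 = 1 + 0 + 0 + 1 + 0 + 1 + 1 + 1 = 5 ≡ 1 (mod 2).
s = (1, 1, 1, 1)^T — this equals column 15 of H (binary 1111), so error is at position 15.
Correct: flip bit 15 of r = 100000100010101 to get c = 100000100010100.


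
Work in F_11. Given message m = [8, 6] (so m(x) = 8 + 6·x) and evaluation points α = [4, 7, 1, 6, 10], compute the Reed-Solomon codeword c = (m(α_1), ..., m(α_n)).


c = [10, 6, 3, 0, 2]

Message polynomial: m(x) = 8 + 6·x (mod 11).
For each evaluation point α_i, compute m(α_i) mod 11:
  α_1 = 4: Horner steps 6 → 10, so m(4) = 10.
  α_2 = 7: Horner steps 6 → 6, so m(7) = 6.
  α_3 = 1: Horner steps 6 → 3, so m(1) = 3.
  α_4 = 6: Horner steps 6 → 0, so m(6) = 0.
  α_5 = 10: Horner steps 6 → 2, so m(10) = 2.
Codeword c = [10, 6, 3, 0, 2] ∈ F_11^5.


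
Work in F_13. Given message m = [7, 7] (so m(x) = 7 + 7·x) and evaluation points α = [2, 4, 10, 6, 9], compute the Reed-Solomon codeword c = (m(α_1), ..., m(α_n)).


c = [8, 9, 12, 10, 5]

Message polynomial: m(x) = 7 + 7·x (mod 13).
For each evaluation point α_i, compute m(α_i) mod 13:
  α_1 = 2: Horner steps 7 → 8, so m(2) = 8.
  α_2 = 4: Horner steps 7 → 9, so m(4) = 9.
  α_3 = 10: Horner steps 7 → 12, so m(10) = 12.
  α_4 = 6: Horner steps 7 → 10, so m(6) = 10.
  α_5 = 9: Horner steps 7 → 5, so m(9) = 5.
Codeword c = [8, 9, 12, 10, 5] ∈ F_13^5.


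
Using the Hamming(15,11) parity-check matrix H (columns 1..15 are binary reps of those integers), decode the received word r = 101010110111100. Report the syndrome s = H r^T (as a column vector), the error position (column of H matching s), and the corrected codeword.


s = (1, 0, 0, 0)^T, error position = 8, corrected codeword c = 101010100111100

Compute s = H r^T mod 2 one row at a time:
  s_1 = 1 + 0 + 1 + 1 + 1 + 1 + 0 + 0 = 5 ≡ 1 (mod 2).
  s_2 = 0 + 1 + 0 + 1 + 1 + 1 + 0 + 0 = 4 ≡ 0 (mod 2).
  s_3 = 0 + 1 + 0 + 1 + 1 + 1 + 0 + 0 = 4 ≡ 0 (mod 2).
  s_4 = 1 + 1 + 1 + 1 + 0 + 1 + 1 + 0 = 6 ≡ 0 (mod 2).
s = (1, 0, 0, 0)^T — this equals column 8 of H (binary 1000), so error is at position 8.
Correct: flip bit 8 of r = 101010110111100 to get c = 101010100111100.


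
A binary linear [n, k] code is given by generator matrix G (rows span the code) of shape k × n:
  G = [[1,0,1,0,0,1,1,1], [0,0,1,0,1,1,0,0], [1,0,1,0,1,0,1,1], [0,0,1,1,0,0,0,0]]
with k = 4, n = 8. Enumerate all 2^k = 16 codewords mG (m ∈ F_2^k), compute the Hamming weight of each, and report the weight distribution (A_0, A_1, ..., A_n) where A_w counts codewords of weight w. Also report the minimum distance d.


Weight distribution: A_0 = 1, A_1 = 2, A_2 = 2, A_3 = 2, A_4 = 3, A_5 = 4, A_6 = 2. Minimum distance d = 1.

Enumerate all 2^4 = 16 messages m ∈ F_2^4.
For each, compute codeword c = mG in F_2^8, then tally its weight.
  m = 0000 → c = 00000000, weight = 0.
  m = 1000 → c = 10100111, weight = 5.
  m = 0100 → c = 00101100, weight = 3.
  m = 1100 → c = 10001011, weight = 4.
  m = 0010 → c = 10101011, weight = 5.
  m = 1010 → c = 00001100, weight = 2.
  m = 0110 → c = 10000111, weight = 4.
  m = 1110 → c = 00100000, weight = 1.
  m = 0001 → c = 00110000, weight = 2.
  m = 1001 → c = 10010111, weight = 5.
  m = 0101 → c = 00011100, weight = 3.
  m = 1101 → c = 10111011, weight = 6.
  m = 0011 → c = 10011011, weight = 5.
  m = 1011 → c = 00111100, weight = 4.
  m = 0111 → c = 10110111, weight = 6.
  m = 1111 → c = 00010000, weight = 1.
Tally weights:
  weight 0: 1 codewords.
  weight 1: 2 codewords.
  weight 2: 2 codewords.
  weight 3: 2 codewords.
  weight 4: 3 codewords.
  weight 5: 4 codewords.
  weight 6: 2 codewords.
Minimum distance d = smallest w > 0 with A_w > 0 = 1.
Sanity: Σ A_w = 16 = 2^4 = 16 ✓.


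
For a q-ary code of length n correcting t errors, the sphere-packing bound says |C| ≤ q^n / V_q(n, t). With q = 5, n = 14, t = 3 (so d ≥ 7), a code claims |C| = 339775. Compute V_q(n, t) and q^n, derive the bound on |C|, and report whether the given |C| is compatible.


V_q(n, t) = 24809, q^n = 6103515625, Hamming bound = 246020, |C| = 339775 > bound (violated).

Step 1: Compute V_q(n, t) = Σ_{j=0}^3 C(n, j) (q−1)^j.
  j = 0: C(14,0)·(4)^0 = 1·1 = 1.
  j = 1: C(14,1)·(4)^1 = 14·4 = 56.
  j = 2: C(14,2)·(4)^2 = 91·16 = 1456.
  j = 3: C(14,3)·(4)^3 = 364·64 = 23296.
  V_q(n, t) = 1 + 56 + 1456 + 23296 = 24809.
Step 2: q^n = 5^14 = 6103515625.
Step 3: Hamming bound ⌊q^n / V_q(n,t)⌋ = ⌊6103515625/24809⌋ = 246020.
Step 4: Compare |C| = 339775 to 246020: violated.
The claimed |C| lies above the Hamming bound, so no 5-ary code of length 14 with d ≥ 7 can have 339775 codewords.


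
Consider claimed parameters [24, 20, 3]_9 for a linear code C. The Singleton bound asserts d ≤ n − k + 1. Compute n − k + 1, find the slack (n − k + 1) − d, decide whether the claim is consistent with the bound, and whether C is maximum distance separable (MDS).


Singleton RHS = n − k + 1 = 5, slack = 2, bound satisfied, not MDS.

Singleton bound: d ≤ n − k + 1.
Here n = 24, k = 20, so n − k + 1 = 5.
Given d = 3, check d ≤ 5: YES.
Slack = (n − k + 1) − d = 2.
The code is NOT MDS (slack = 2 > 0).
Description: the claimed parameters are [24, 20, 3]_9; such a code would be non-MDS.


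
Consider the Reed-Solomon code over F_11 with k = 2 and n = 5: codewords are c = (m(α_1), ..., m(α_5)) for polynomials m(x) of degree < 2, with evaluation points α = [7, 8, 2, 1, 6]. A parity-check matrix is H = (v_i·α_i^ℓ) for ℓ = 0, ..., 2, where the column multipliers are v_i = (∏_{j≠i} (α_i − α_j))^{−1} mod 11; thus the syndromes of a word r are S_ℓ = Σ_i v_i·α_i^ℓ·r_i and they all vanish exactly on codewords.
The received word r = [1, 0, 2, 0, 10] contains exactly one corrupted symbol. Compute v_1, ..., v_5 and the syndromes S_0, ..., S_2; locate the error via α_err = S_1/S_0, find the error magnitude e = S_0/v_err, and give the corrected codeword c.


S = (9, 6, 4), error at position 2, error magnitude e = 8, c = [1, 3, 2, 0, 10].

Step 1: column multipliers v_i = (∏_{j≠i}(α_i − α_j))^{−1} mod 11.
  i = 1 (α = 7): (7−8)(7−2)(7−1)(7−6) = (−1)·5·6·1 = −30 ≡ 3, so v_1 = 3^{−1} = 4 (mod 11).
  i = 2 (α = 8): (8−7)(8−2)(8−1)(8−6) = 1·6·7·2 = 84 ≡ 7, so v_2 = 7^{−1} = 8 (mod 11).
  i = 3 (α = 2): (2−7)(2−8)(2−1)(2−6) = (−5)·(−6)·1·(−4) = −120 ≡ 1, so v_3 = 1^{−1} = 1 (mod 11).
  i = 4 (α = 1): (1−7)(1−8)(1−2)(1−6) = (−6)·(−7)·(−1)·(−5) = 210 ≡ 1, so v_4 = 1^{−1} = 1 (mod 11).
  i = 5 (α = 6): (6−7)(6−8)(6−2)(6−1) = (−1)·(−2)·4·5 = 40 ≡ 7, so v_5 = 7^{−1} = 8 (mod 11).
  v = [4, 8, 1, 1, 8].
Step 2: syndromes of r = [1, 0, 2, 0, 10] (all sums mod 11).
  S_0 = Σ v_i r_i = 4·1 + 8·0 + 1·2 + 1·0 + 8·10 = 86 ≡ 9.
  S_1 = Σ v_i α_i r_i = 4·7·1 + 8·8·0 + 1·2·2 + 1·1·0 + 8·6·10 = 512 ≡ 6.
  α_i^2 mod 11 = [5, 9, 4, 1, 3].
  S_2 = Σ v_i α_i^2 r_i = 4·5·1 + 8·9·0 + 1·4·2 + 1·1·0 + 8·3·10 = 268 ≡ 4.
  S = (9, 6, 4) ≠ 0, so r is not a codeword (an error is present).
Step 3: locate the error. For a single error e at position i, S_ℓ = v_i·e·α_i^ℓ, so α_err = S_1/S_0.
  S_0^{−1} = 9^{−1} = 5 (mod 11), so α_err = 6·5 = 30 ≡ 8 = α_2. Error position i = 2.
  Consistency check: S_2/S_1 = 4·2 = 8 ≡ 8 = α_err ✓ (single-error assumption holds).
Step 4: error magnitude e = S_0/v_2 = S_0·∏_{j≠2}(α_2 − α_j) = 9·7 = 63 ≡ 8 (mod 11).
Step 5: correct position 2: c_2 = r_2 − e = 0 − 8 ≡ 3 (mod 11). Hence c = [1, 3, 2, 0, 10].
  Check: interpolating c through the α_i gives m(x) = 9 + 2·x (degree < 2) with m(α_i) = c_i for every i, so c is indeed a codeword.
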